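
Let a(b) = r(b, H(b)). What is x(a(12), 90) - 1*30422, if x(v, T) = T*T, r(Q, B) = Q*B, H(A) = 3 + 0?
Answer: -22322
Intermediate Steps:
H(A) = 3
r(Q, B) = B*Q
a(b) = 3*b
x(v, T) = T²
x(a(12), 90) - 1*30422 = 90² - 1*30422 = 8100 - 30422 = -22322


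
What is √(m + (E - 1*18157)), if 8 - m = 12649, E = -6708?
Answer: I*√37506 ≈ 193.66*I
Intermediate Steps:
m = -12641 (m = 8 - 1*12649 = 8 - 12649 = -12641)
√(m + (E - 1*18157)) = √(-12641 + (-6708 - 1*18157)) = √(-12641 + (-6708 - 18157)) = √(-12641 - 24865) = √(-37506) = I*√37506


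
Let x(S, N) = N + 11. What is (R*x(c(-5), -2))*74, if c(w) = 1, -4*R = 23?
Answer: -7659/2 ≈ -3829.5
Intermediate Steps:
R = -23/4 (R = -¼*23 = -23/4 ≈ -5.7500)
x(S, N) = 11 + N
(R*x(c(-5), -2))*74 = -23*(11 - 2)/4*74 = -23/4*9*74 = -207/4*74 = -7659/2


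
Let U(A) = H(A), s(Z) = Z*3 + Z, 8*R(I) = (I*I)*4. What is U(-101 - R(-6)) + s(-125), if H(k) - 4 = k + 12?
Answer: -603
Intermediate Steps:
R(I) = I²/2 (R(I) = ((I*I)*4)/8 = (I²*4)/8 = (4*I²)/8 = I²/2)
s(Z) = 4*Z (s(Z) = 3*Z + Z = 4*Z)
H(k) = 16 + k (H(k) = 4 + (k + 12) = 4 + (12 + k) = 16 + k)
U(A) = 16 + A
U(-101 - R(-6)) + s(-125) = (16 + (-101 - (-6)²/2)) + 4*(-125) = (16 + (-101 - 36/2)) - 500 = (16 + (-101 - 1*18)) - 500 = (16 + (-101 - 18)) - 500 = (16 - 119) - 500 = -103 - 500 = -603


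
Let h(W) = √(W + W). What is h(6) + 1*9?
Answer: 9 + 2*√3 ≈ 12.464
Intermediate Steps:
h(W) = √2*√W (h(W) = √(2*W) = √2*√W)
h(6) + 1*9 = √2*√6 + 1*9 = 2*√3 + 9 = 9 + 2*√3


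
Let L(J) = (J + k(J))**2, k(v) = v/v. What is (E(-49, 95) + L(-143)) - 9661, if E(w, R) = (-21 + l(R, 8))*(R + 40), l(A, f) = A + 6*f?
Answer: 26973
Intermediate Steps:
k(v) = 1
E(w, R) = (27 + R)*(40 + R) (E(w, R) = (-21 + (R + 6*8))*(R + 40) = (-21 + (R + 48))*(40 + R) = (-21 + (48 + R))*(40 + R) = (27 + R)*(40 + R))
L(J) = (1 + J)**2 (L(J) = (J + 1)**2 = (1 + J)**2)
(E(-49, 95) + L(-143)) - 9661 = ((1080 + 95**2 + 67*95) + (1 - 143)**2) - 9661 = ((1080 + 9025 + 6365) + (-142)**2) - 9661 = (16470 + 20164) - 9661 = 36634 - 9661 = 26973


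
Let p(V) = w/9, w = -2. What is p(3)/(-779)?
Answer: 2/7011 ≈ 0.00028527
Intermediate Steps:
p(V) = -2/9
p(3)/(-779) = -2/9/(-779) = -2/9*(-1/779) = 2/7011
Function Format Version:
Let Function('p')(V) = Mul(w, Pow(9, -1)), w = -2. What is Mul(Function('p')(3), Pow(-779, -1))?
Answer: Rational(2, 7011) ≈ 0.00028527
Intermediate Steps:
Function('p')(V) = Rational(-2, 9) (Function('p')(V) = Mul(-2, Pow(9, -1)) = Mul(-2, Rational(1, 9)) = Rational(-2, 9))
Mul(Function('p')(3), Pow(-779, -1)) = Mul(Rational(-2, 9), Pow(-779, -1)) = Mul(Rational(-2, 9), Rational(-1, 779)) = Rational(2, 7011)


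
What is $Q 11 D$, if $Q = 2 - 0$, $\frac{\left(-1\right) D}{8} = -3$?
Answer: $528$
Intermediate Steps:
$D = 24$ ($D = \left(-8\right) \left(-3\right) = 24$)
$Q = 2$ ($Q = 2 + 0 = 2$)
$Q 11 D = 2 \cdot 11 \cdot 24 = 22 \cdot 24 = 528$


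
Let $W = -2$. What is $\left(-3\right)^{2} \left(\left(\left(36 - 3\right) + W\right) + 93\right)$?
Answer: $1116$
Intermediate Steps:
$\left(-3\right)^{2} \left(\left(\left(36 - 3\right) + W\right) + 93\right) = \left(-3\right)^{2} \left(\left(\left(36 - 3\right) - 2\right) + 93\right) = 9 \left(\left(33 - 2\right) + 93\right) = 9 \left(31 + 93\right) = 9 \cdot 124 = 1116$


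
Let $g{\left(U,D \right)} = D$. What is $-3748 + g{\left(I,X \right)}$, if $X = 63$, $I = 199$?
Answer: $-3685$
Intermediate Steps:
$-3748 + g{\left(I,X \right)} = -3748 + 63 = -3685$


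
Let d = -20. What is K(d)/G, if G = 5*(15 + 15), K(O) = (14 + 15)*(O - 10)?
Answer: -29/5 ≈ -5.8000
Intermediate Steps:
K(O) = -290 + 29*O (K(O) = 29*(-10 + O) = -290 + 29*O)
G = 150 (G = 5*30 = 150)
K(d)/G = (-290 + 29*(-20))/150 = (-290 - 580)*(1/150) = -870*1/150 = -29/5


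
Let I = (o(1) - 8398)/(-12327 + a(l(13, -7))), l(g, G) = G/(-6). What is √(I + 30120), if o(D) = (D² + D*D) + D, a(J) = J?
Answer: 3*√732179141806/14791 ≈ 173.55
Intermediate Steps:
l(g, G) = -G/6 (l(g, G) = G*(-⅙) = -G/6)
o(D) = D + 2*D² (o(D) = (D² + D²) + D = 2*D² + D = D + 2*D²)
I = 10074/14791 (I = (1*(1 + 2*1) - 8398)/(-12327 - ⅙*(-7)) = (1*(1 + 2) - 8398)/(-12327 + 7/6) = (1*3 - 8398)/(-73955/6) = (3 - 8398)*(-6/73955) = -8395*(-6/73955) = 10074/14791 ≈ 0.68109)
√(I + 30120) = √(10074/14791 + 30120) = √(445514994/14791) = 3*√732179141806/14791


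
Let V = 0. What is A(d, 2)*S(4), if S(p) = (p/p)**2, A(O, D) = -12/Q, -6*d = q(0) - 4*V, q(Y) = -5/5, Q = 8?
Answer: -3/2 ≈ -1.5000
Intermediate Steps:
q(Y) = -1 (q(Y) = -5*1/5 = -1)
d = 1/6 (d = -(-1 - 4*0)/6 = -(-1 + 0)/6 = -1/6*(-1) = 1/6 ≈ 0.16667)
A(O, D) = -3/2 (A(O, D) = -12/8 = -12*1/8 = -3/2)
S(p) = 1 (S(p) = 1**2 = 1)
A(d, 2)*S(4) = -3/2*1 = -3/2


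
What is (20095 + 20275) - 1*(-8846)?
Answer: 49216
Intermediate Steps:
(20095 + 20275) - 1*(-8846) = 40370 + 8846 = 49216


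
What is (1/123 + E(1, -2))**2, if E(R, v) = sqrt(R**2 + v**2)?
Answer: 75646/15129 + 2*sqrt(5)/123 ≈ 5.0364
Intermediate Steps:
(1/123 + E(1, -2))**2 = (1/123 + sqrt(1**2 + (-2)**2))**2 = (1/123 + sqrt(1 + 4))**2 = (1/123 + sqrt(5))**2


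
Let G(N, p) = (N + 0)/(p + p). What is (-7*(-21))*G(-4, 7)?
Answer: -42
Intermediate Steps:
G(N, p) = N/(2*p) (G(N, p) = N/((2*p)) = N*(1/(2*p)) = N/(2*p))
(-7*(-21))*G(-4, 7) = (-7*(-21))*((1/2)*(-4)/7) = 147*((1/2)*(-4)*(1/7)) = 147*(-2/7) = -42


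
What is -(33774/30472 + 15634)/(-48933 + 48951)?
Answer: -18324347/21096 ≈ -868.62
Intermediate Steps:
-(33774/30472 + 15634)/(-48933 + 48951) = -(33774*(1/30472) + 15634)/18 = -(1299/1172 + 15634)/18 = -18324347/(1172*18) = -1*18324347/21096 = -18324347/21096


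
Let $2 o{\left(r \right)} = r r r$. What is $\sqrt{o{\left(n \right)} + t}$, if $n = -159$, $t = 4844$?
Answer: $\frac{i \sqrt{8019982}}{2} \approx 1416.0 i$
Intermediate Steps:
$o{\left(r \right)} = \frac{r^{3}}{2}$ ($o{\left(r \right)} = \frac{r r r}{2} = \frac{r^{2} r}{2} = \frac{r^{3}}{2}$)
$\sqrt{o{\left(n \right)} + t} = \sqrt{\frac{\left(-159\right)^{3}}{2} + 4844} = \sqrt{\frac{1}{2} \left(-4019679\right) + 4844} = \sqrt{- \frac{4019679}{2} + 4844} = \sqrt{- \frac{4009991}{2}} = \frac{i \sqrt{8019982}}{2}$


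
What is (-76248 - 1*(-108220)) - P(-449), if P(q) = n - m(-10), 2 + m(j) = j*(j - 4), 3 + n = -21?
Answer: 32134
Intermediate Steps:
n = -24 (n = -3 - 21 = -24)
m(j) = -2 + j*(-4 + j) (m(j) = -2 + j*(j - 4) = -2 + j*(-4 + j))
P(q) = -162 (P(q) = -24 - (-2 + (-10)**2 - 4*(-10)) = -24 - (-2 + 100 + 40) = -24 - 1*138 = -24 - 138 = -162)
(-76248 - 1*(-108220)) - P(-449) = (-76248 - 1*(-108220)) - 1*(-162) = (-76248 + 108220) + 162 = 31972 + 162 = 32134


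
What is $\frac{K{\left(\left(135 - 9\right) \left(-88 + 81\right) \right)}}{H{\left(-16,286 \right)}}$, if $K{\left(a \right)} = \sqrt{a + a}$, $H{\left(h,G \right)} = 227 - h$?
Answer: $\frac{14 i}{81} \approx 0.17284 i$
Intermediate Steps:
$K{\left(a \right)} = \sqrt{2} \sqrt{a}$ ($K{\left(a \right)} = \sqrt{2 a} = \sqrt{2} \sqrt{a}$)
$\frac{K{\left(\left(135 - 9\right) \left(-88 + 81\right) \right)}}{H{\left(-16,286 \right)}} = \frac{\sqrt{2} \sqrt{\left(135 - 9\right) \left(-88 + 81\right)}}{227 - -16} = \frac{\sqrt{2} \sqrt{126 \left(-7\right)}}{227 + 16} = \frac{\sqrt{2} \sqrt{-882}}{243} = \sqrt{2} \cdot 21 i \sqrt{2} \cdot \frac{1}{243} = 42 i \frac{1}{243} = \frac{14 i}{81}$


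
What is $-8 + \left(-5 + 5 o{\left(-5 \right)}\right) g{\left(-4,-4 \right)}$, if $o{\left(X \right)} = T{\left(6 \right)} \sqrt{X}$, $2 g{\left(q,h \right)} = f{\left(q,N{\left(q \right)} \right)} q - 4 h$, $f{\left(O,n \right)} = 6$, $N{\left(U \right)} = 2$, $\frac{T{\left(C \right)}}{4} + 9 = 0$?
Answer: $12 + 720 i \sqrt{5} \approx 12.0 + 1610.0 i$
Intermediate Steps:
$T{\left(C \right)} = -36$ ($T{\left(C \right)} = -36 + 4 \cdot 0 = -36 + 0 = -36$)
$g{\left(q,h \right)} = - 2 h + 3 q$ ($g{\left(q,h \right)} = \frac{6 q - 4 h}{2} = \frac{- 4 h + 6 q}{2} = - 2 h + 3 q$)
$o{\left(X \right)} = - 36 \sqrt{X}$
$-8 + \left(-5 + 5 o{\left(-5 \right)}\right) g{\left(-4,-4 \right)} = -8 + \left(-5 + 5 \left(- 36 \sqrt{-5}\right)\right) \left(\left(-2\right) \left(-4\right) + 3 \left(-4\right)\right) = -8 + \left(-5 + 5 \left(- 36 i \sqrt{5}\right)\right) \left(8 - 12\right) = -8 + \left(-5 + 5 \left(- 36 i \sqrt{5}\right)\right) \left(-4\right) = -8 + \left(-5 - 180 i \sqrt{5}\right) \left(-4\right) = -8 + \left(20 + 720 i \sqrt{5}\right) = 12 + 720 i \sqrt{5}$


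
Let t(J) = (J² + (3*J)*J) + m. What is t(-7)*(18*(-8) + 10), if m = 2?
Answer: -26532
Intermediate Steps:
t(J) = 2 + 4*J² (t(J) = (J² + (3*J)*J) + 2 = (J² + 3*J²) + 2 = 4*J² + 2 = 2 + 4*J²)
t(-7)*(18*(-8) + 10) = (2 + 4*(-7)²)*(18*(-8) + 10) = (2 + 4*49)*(-144 + 10) = (2 + 196)*(-134) = 198*(-134) = -26532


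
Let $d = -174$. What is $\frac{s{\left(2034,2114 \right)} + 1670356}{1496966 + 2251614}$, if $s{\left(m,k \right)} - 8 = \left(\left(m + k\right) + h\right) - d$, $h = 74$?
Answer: $\frac{83738}{187429} \approx 0.44677$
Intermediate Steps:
$s{\left(m,k \right)} = 256 + k + m$ ($s{\left(m,k \right)} = 8 - \left(-248 - k - m\right) = 8 + \left(\left(\left(k + m\right) + 74\right) + 174\right) = 8 + \left(\left(74 + k + m\right) + 174\right) = 8 + \left(248 + k + m\right) = 256 + k + m$)
$\frac{s{\left(2034,2114 \right)} + 1670356}{1496966 + 2251614} = \frac{\left(256 + 2114 + 2034\right) + 1670356}{1496966 + 2251614} = \frac{4404 + 1670356}{3748580} = 1674760 \cdot \frac{1}{3748580} = \frac{83738}{187429}$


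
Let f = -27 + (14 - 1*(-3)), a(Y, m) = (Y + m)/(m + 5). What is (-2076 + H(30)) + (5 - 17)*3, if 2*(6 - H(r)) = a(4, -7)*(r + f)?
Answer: -2121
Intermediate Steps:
a(Y, m) = (Y + m)/(5 + m)
f = -10 (f = -27 + (14 + 3) = -27 + 17 = -10)
H(r) = 27/2 - 3*r/4 (H(r) = 6 - (4 - 7)/(5 - 7)*(r - 10)/2 = 6 - -3/(-2)*(-10 + r)/2 = 6 - (-1/2*(-3))*(-10 + r)/2 = 6 - 3*(-10 + r)/4 = 6 - (-15 + 3*r/2)/2 = 6 + (15/2 - 3*r/4) = 27/2 - 3*r/4)
(-2076 + H(30)) + (5 - 17)*3 = (-2076 + (27/2 - 3/4*30)) + (5 - 17)*3 = (-2076 + (27/2 - 45/2)) - 12*3 = (-2076 - 9) - 36 = -2085 - 36 = -2121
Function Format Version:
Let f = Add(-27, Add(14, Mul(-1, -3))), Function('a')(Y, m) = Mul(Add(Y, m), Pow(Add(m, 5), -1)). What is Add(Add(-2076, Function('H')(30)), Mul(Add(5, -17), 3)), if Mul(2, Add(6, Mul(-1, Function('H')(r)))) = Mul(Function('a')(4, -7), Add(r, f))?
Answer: -2121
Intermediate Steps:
Function('a')(Y, m) = Mul(Pow(Add(5, m), -1), Add(Y, m)) (Function('a')(Y, m) = Mul(Add(Y, m), Pow(Add(5, m), -1)) = Mul(Pow(Add(5, m), -1), Add(Y, m)))
f = -10 (f = Add(-27, Add(14, 3)) = Add(-27, 17) = -10)
Function('H')(r) = Add(Rational(27, 2), Mul(Rational(-3, 4), r)) (Function('H')(r) = Add(6, Mul(Rational(-1, 2), Mul(Mul(Pow(Add(5, -7), -1), Add(4, -7)), Add(r, -10)))) = Add(6, Mul(Rational(-1, 2), Mul(Mul(Pow(-2, -1), -3), Add(-10, r)))) = Add(6, Mul(Rational(-1, 2), Mul(Mul(Rational(-1, 2), -3), Add(-10, r)))) = Add(6, Mul(Rational(-1, 2), Mul(Rational(3, 2), Add(-10, r)))) = Add(6, Mul(Rational(-1, 2), Add(-15, Mul(Rational(3, 2), r)))) = Add(6, Add(Rational(15, 2), Mul(Rational(-3, 4), r))) = Add(Rational(27, 2), Mul(Rational(-3, 4), r)))
Add(Add(-2076, Function('H')(30)), Mul(Add(5, -17), 3)) = Add(Add(-2076, Add(Rational(27, 2), Mul(Rational(-3, 4), 30))), Mul(Add(5, -17), 3)) = Add(Add(-2076, Add(Rational(27, 2), Rational(-45, 2))), Mul(-12, 3)) = Add(Add(-2076, -9), -36) = Add(-2085, -36) = -2121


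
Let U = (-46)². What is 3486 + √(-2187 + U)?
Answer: 3486 + I*√71 ≈ 3486.0 + 8.4261*I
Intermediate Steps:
U = 2116
3486 + √(-2187 + U) = 3486 + √(-2187 + 2116) = 3486 + √(-71) = 3486 + I*√71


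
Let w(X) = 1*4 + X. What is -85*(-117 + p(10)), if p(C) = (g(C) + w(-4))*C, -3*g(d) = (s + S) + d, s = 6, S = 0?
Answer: 43435/3 ≈ 14478.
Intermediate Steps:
w(X) = 4 + X
g(d) = -2 - d/3 (g(d) = -((6 + 0) + d)/3 = -(6 + d)/3 = -2 - d/3)
p(C) = C*(-2 - C/3) (p(C) = ((-2 - C/3) + (4 - 4))*C = ((-2 - C/3) + 0)*C = (-2 - C/3)*C = C*(-2 - C/3))
-85*(-117 + p(10)) = -85*(-117 - ⅓*10*(6 + 10)) = -85*(-117 - ⅓*10*16) = -85*(-117 - 160/3) = -85*(-511/3) = 43435/3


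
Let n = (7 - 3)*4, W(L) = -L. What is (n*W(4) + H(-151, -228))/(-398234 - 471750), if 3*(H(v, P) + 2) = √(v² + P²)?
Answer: 33/434992 - √74785/2609952 ≈ -2.8916e-5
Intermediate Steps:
n = 16 (n = 4*4 = 16)
H(v, P) = -2 + √(P² + v²)/3 (H(v, P) = -2 + √(v² + P²)/3 = -2 + √(P² + v²)/3)
(n*W(4) + H(-151, -228))/(-398234 - 471750) = (16*(-1*4) + (-2 + √((-228)² + (-151)²)/3))/(-398234 - 471750) = (16*(-4) + (-2 + √(51984 + 22801)/3))/(-869984) = (-64 + (-2 + √74785/3))*(-1/869984) = (-66 + √74785/3)*(-1/869984) = 33/434992 - √74785/2609952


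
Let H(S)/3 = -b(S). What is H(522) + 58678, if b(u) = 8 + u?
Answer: 57088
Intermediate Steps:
H(S) = -24 - 3*S (H(S) = 3*(-(8 + S)) = 3*(-8 - S) = -24 - 3*S)
H(522) + 58678 = (-24 - 3*522) + 58678 = (-24 - 1566) + 58678 = -1590 + 58678 = 57088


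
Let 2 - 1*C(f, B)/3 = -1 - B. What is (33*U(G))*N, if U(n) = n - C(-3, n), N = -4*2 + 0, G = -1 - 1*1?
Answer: 1320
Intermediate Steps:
G = -2 (G = -1 - 1 = -2)
C(f, B) = 9 + 3*B (C(f, B) = 6 - 3*(-1 - B) = 6 + (3 + 3*B) = 9 + 3*B)
N = -8 (N = -8 + 0 = -8)
U(n) = -9 - 2*n (U(n) = n - (9 + 3*n) = n + (-9 - 3*n) = -9 - 2*n)
(33*U(G))*N = (33*(-9 - 2*(-2)))*(-8) = (33*(-9 + 4))*(-8) = (33*(-5))*(-8) = -165*(-8) = 1320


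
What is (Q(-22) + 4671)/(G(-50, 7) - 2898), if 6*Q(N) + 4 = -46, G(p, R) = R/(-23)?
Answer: -321724/199983 ≈ -1.6088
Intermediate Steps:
G(p, R) = -R/23 (G(p, R) = R*(-1/23) = -R/23)
Q(N) = -25/3 (Q(N) = -⅔ + (⅙)*(-46) = -⅔ - 23/3 = -25/3)
(Q(-22) + 4671)/(G(-50, 7) - 2898) = (-25/3 + 4671)/(-1/23*7 - 2898) = 13988/(3*(-7/23 - 2898)) = 13988/(3*(-66661/23)) = (13988/3)*(-23/66661) = -321724/199983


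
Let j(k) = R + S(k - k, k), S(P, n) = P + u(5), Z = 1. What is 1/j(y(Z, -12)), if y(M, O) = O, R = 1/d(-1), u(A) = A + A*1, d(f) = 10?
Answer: 10/101 ≈ 0.099010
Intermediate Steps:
u(A) = 2*A (u(A) = A + A = 2*A)
R = ⅒ (R = 1/10 = ⅒ ≈ 0.10000)
S(P, n) = 10 + P (S(P, n) = P + 2*5 = P + 10 = 10 + P)
j(k) = 101/10 (j(k) = ⅒ + (10 + (k - k)) = ⅒ + (10 + 0) = ⅒ + 10 = 101/10)
1/j(y(Z, -12)) = 1/(101/10) = 10/101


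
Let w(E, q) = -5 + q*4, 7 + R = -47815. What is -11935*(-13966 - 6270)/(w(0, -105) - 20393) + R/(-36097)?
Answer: -622645094116/53676239 ≈ -11600.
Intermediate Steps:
R = -47822 (R = -7 - 47815 = -47822)
w(E, q) = -5 + 4*q
-11935*(-13966 - 6270)/(w(0, -105) - 20393) + R/(-36097) = -11935*(-13966 - 6270)/((-5 + 4*(-105)) - 20393) - 47822/(-36097) = -11935*(-20236/((-5 - 420) - 20393)) - 47822*(-1/36097) = -11935*(-20236/(-425 - 20393)) + 47822/36097 = -11935/((-20818*(-1/20236))) + 47822/36097 = -11935/10409/10118 + 47822/36097 = -11935*10118/10409 + 47822/36097 = -17251190/1487 + 47822/36097 = -622645094116/53676239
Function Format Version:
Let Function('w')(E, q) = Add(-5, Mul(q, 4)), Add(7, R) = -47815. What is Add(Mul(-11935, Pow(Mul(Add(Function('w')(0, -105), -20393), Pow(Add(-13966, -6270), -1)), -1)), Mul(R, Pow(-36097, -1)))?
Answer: Rational(-622645094116, 53676239) ≈ -11600.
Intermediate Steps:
R = -47822 (R = Add(-7, -47815) = -47822)
Function('w')(E, q) = Add(-5, Mul(4, q))
Add(Mul(-11935, Pow(Mul(Add(Function('w')(0, -105), -20393), Pow(Add(-13966, -6270), -1)), -1)), Mul(R, Pow(-36097, -1))) = Add(Mul(-11935, Pow(Mul(Add(Add(-5, Mul(4, -105)), -20393), Pow(Add(-13966, -6270), -1)), -1)), Mul(-47822, Pow(-36097, -1))) = Add(Mul(-11935, Pow(Mul(Add(Add(-5, -420), -20393), Pow(-20236, -1)), -1)), Mul(-47822, Rational(-1, 36097))) = Add(Mul(-11935, Pow(Mul(Add(-425, -20393), Rational(-1, 20236)), -1)), Rational(47822, 36097)) = Add(Mul(-11935, Pow(Mul(-20818, Rational(-1, 20236)), -1)), Rational(47822, 36097)) = Add(Mul(-11935, Pow(Rational(10409, 10118), -1)), Rational(47822, 36097)) = Add(Mul(-11935, Rational(10118, 10409)), Rational(47822, 36097)) = Add(Rational(-17251190, 1487), Rational(47822, 36097)) = Rational(-622645094116, 53676239)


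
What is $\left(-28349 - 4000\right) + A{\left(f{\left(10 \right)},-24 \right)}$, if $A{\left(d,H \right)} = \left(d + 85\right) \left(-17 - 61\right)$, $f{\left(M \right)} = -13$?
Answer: $-37965$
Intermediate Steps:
$A{\left(d,H \right)} = -6630 - 78 d$ ($A{\left(d,H \right)} = \left(85 + d\right) \left(-78\right) = -6630 - 78 d$)
$\left(-28349 - 4000\right) + A{\left(f{\left(10 \right)},-24 \right)} = \left(-28349 - 4000\right) - 5616 = \left(-28349 - 4000\right) + \left(-6630 + 1014\right) = -32349 - 5616 = -37965$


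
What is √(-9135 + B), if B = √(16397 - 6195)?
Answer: √(-9135 + √10202) ≈ 95.047*I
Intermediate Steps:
B = √10202 ≈ 101.00
√(-9135 + B) = √(-9135 + √10202)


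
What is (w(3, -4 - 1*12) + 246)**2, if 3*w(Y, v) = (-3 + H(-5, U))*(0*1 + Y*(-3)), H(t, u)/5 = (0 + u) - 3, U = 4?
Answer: 57600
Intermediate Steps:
H(t, u) = -15 + 5*u (H(t, u) = 5*((0 + u) - 3) = 5*(u - 3) = 5*(-3 + u) = -15 + 5*u)
w(Y, v) = -2*Y (w(Y, v) = ((-3 + (-15 + 5*4))*(0*1 + Y*(-3)))/3 = ((-3 + (-15 + 20))*(0 - 3*Y))/3 = ((-3 + 5)*(-3*Y))/3 = (2*(-3*Y))/3 = (-6*Y)/3 = -2*Y)
(w(3, -4 - 1*12) + 246)**2 = (-2*3 + 246)**2 = (-6 + 246)**2 = 240**2 = 57600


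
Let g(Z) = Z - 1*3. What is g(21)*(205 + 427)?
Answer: 11376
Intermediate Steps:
g(Z) = -3 + Z (g(Z) = Z - 3 = -3 + Z)
g(21)*(205 + 427) = (-3 + 21)*(205 + 427) = 18*632 = 11376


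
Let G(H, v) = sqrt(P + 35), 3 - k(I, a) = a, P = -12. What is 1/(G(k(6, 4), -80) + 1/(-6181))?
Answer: 6181/878709502 + 38204761*sqrt(23)/878709502 ≈ 0.20852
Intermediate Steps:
k(I, a) = 3 - a
G(H, v) = sqrt(23) (G(H, v) = sqrt(-12 + 35) = sqrt(23))
1/(G(k(6, 4), -80) + 1/(-6181)) = 1/(sqrt(23) + 1/(-6181)) = 1/(sqrt(23) - 1/6181) = 1/(-1/6181 + sqrt(23))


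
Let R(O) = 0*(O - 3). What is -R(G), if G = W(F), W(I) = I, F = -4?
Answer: 0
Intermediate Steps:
G = -4
R(O) = 0 (R(O) = 0*(-3 + O) = 0)
-R(G) = -1*0 = 0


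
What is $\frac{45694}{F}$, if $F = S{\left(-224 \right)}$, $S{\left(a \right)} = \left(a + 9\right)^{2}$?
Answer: $\frac{45694}{46225} \approx 0.98851$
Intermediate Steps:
$S{\left(a \right)} = \left(9 + a\right)^{2}$
$F = 46225$ ($F = \left(9 - 224\right)^{2} = \left(-215\right)^{2} = 46225$)
$\frac{45694}{F} = \frac{45694}{46225}$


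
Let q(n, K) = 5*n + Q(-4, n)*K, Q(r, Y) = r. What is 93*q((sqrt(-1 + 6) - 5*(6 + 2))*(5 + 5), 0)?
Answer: -186000 + 4650*sqrt(5) ≈ -1.7560e+5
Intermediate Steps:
q(n, K) = -4*K + 5*n (q(n, K) = 5*n - 4*K = -4*K + 5*n)
93*q((sqrt(-1 + 6) - 5*(6 + 2))*(5 + 5), 0) = 93*(-4*0 + 5*((sqrt(-1 + 6) - 5*(6 + 2))*(5 + 5))) = 93*(0 + 5*((sqrt(5) - 5*8)*10)) = 93*(0 + 5*((sqrt(5) - 40)*10)) = 93*(0 + 5*((-40 + sqrt(5))*10)) = 93*(0 + 5*(-400 + 10*sqrt(5))) = 93*(0 + (-2000 + 50*sqrt(5))) = 93*(-2000 + 50*sqrt(5)) = -186000 + 4650*sqrt(5)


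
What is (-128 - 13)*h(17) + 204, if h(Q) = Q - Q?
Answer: 204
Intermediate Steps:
h(Q) = 0
(-128 - 13)*h(17) + 204 = (-128 - 13)*0 + 204 = -141*0 + 204 = 0 + 204 = 204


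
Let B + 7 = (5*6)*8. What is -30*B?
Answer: -6990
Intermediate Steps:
B = 233 (B = -7 + (5*6)*8 = -7 + 30*8 = -7 + 240 = 233)
-30*B = -30*233 = -6990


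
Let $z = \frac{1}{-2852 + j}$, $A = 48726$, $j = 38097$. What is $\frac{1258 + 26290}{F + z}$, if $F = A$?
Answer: $\frac{970929260}{1717347871} \approx 0.56537$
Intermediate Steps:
$F = 48726$
$z = \frac{1}{35245}$ ($z = \frac{1}{-2852 + 38097} = \frac{1}{35245} \approx 2.8373 \cdot 10^{-5}$)
$\frac{1258 + 26290}{F + z} = \frac{1258 + 26290}{48726 + \frac{1}{35245}} = \frac{27548}{\frac{1717347871}{35245}} = 27548 \cdot \frac{35245}{1717347871} = \frac{970929260}{1717347871}$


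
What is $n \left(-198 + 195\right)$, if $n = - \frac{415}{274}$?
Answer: $\frac{1245}{274} \approx 4.5438$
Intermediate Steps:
$n = - \frac{415}{274}$ ($n = \left(-415\right) \frac{1}{274} = - \frac{415}{274} \approx -1.5146$)
$n \left(-198 + 195\right) = - \frac{415 \left(-198 + 195\right)}{274} = \left(- \frac{415}{274}\right) \left(-3\right) = \frac{1245}{274}$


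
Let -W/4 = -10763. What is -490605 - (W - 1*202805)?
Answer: -330852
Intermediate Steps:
W = 43052 (W = -4*(-10763) = 43052)
-490605 - (W - 1*202805) = -490605 - (43052 - 1*202805) = -490605 - (43052 - 202805) = -490605 - 1*(-159753) = -490605 + 159753 = -330852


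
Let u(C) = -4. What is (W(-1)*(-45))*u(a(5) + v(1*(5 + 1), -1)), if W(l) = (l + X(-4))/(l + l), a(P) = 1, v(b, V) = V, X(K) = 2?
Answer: -90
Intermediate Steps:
W(l) = (2 + l)/(2*l) (W(l) = (l + 2)/(l + l) = (2 + l)/((2*l)) = (2 + l)*(1/(2*l)) = (2 + l)/(2*l))
(W(-1)*(-45))*u(a(5) + v(1*(5 + 1), -1)) = (((1/2)*(2 - 1)/(-1))*(-45))*(-4) = (((1/2)*(-1)*1)*(-45))*(-4) = -1/2*(-45)*(-4) = (45/2)*(-4) = -90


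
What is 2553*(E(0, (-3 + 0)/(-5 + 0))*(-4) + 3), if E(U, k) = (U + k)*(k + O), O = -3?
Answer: 559107/25 ≈ 22364.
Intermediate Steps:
E(U, k) = (-3 + k)*(U + k) (E(U, k) = (U + k)*(k - 3) = (U + k)*(-3 + k) = (-3 + k)*(U + k))
2553*(E(0, (-3 + 0)/(-5 + 0))*(-4) + 3) = 2553*((((-3 + 0)/(-5 + 0))² - 3*0 - 3*(-3 + 0)/(-5 + 0) + 0*((-3 + 0)/(-5 + 0)))*(-4) + 3) = 2553*(((-3/(-5))² + 0 - (-9)/(-5) + 0*(-3/(-5)))*(-4) + 3) = 2553*(((-3*(-⅕))² + 0 - (-9)*(-1)/5 + 0*(-3*(-⅕)))*(-4) + 3) = 2553*(((⅗)² + 0 - 3*⅗ + 0*(⅗))*(-4) + 3) = 2553*((9/25 + 0 - 9/5 + 0)*(-4) + 3) = 2553*(-36/25*(-4) + 3) = 2553*(144/25 + 3) = 2553*(219/25) = 559107/25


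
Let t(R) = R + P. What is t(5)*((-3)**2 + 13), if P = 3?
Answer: 176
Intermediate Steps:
t(R) = 3 + R (t(R) = R + 3 = 3 + R)
t(5)*((-3)**2 + 13) = (3 + 5)*((-3)**2 + 13) = 8*(9 + 13) = 8*22 = 176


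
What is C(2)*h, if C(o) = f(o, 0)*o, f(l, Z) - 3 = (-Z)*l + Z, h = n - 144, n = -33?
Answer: -1062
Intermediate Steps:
h = -177 (h = -33 - 144 = -177)
f(l, Z) = 3 + Z - Z*l (f(l, Z) = 3 + ((-Z)*l + Z) = 3 + (-Z*l + Z) = 3 + (Z - Z*l) = 3 + Z - Z*l)
C(o) = 3*o (C(o) = (3 + 0 - 1*0*o)*o = (3 + 0 + 0)*o = 3*o)
C(2)*h = (3*2)*(-177) = 6*(-177) = -1062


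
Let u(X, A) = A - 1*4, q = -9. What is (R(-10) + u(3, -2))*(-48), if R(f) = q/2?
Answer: 504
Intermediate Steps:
u(X, A) = -4 + A (u(X, A) = A - 4 = -4 + A)
R(f) = -9/2
(R(-10) + u(3, -2))*(-48) = (-9/2 + (-4 - 2))*(-48) = (-9/2 - 6)*(-48) = -21/2*(-48) = 504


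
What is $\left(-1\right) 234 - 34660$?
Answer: $-34894$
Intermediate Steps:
$\left(-1\right) 234 - 34660 = -234 - 34660 = -34894$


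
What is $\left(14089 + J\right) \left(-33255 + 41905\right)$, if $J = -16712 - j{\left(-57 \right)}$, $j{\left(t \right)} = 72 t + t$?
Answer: $13303700$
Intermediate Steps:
$j{\left(t \right)} = 73 t$
$J = -12551$ ($J = -16712 - 73 \left(-57\right) = -16712 - -4161 = -16712 + 4161 = -12551$)
$\left(14089 + J\right) \left(-33255 + 41905\right) = \left(14089 - 12551\right) \left(-33255 + 41905\right) = 1538 \cdot 8650 = 13303700$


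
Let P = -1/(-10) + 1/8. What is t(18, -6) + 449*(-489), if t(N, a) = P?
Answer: -8782431/40 ≈ -2.1956e+5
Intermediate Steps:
P = 9/40 (P = -1*(-1/10) + 1*(1/8) = 1/10 + 1/8 = 9/40 ≈ 0.22500)
t(N, a) = 9/40
t(18, -6) + 449*(-489) = 9/40 + 449*(-489) = 9/40 - 219561 = -8782431/40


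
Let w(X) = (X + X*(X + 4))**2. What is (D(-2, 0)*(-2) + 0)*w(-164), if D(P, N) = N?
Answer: 0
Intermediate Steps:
w(X) = (X + X*(4 + X))**2
(D(-2, 0)*(-2) + 0)*w(-164) = (0*(-2) + 0)*((-164)**2*(5 - 164)**2) = (0 + 0)*(26896*(-159)**2) = 0*(26896*25281) = 0*679957776 = 0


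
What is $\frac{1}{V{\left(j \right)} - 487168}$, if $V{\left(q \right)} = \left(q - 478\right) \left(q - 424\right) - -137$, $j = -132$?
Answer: $- \frac{1}{147871} \approx -6.7627 \cdot 10^{-6}$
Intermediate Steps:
$V{\left(q \right)} = 137 + \left(-478 + q\right) \left(-424 + q\right)$ ($V{\left(q \right)} = \left(-478 + q\right) \left(-424 + q\right) + 137 = 137 + \left(-478 + q\right) \left(-424 + q\right)$)
$\frac{1}{V{\left(j \right)} - 487168} = \frac{1}{\left(202809 + \left(-132\right)^{2} - -119064\right) - 487168} = \frac{1}{\left(202809 + 17424 + 119064\right) - 487168} = \frac{1}{339297 - 487168} = \frac{1}{-147871} = - \frac{1}{147871}$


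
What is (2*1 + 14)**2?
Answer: 256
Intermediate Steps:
(2*1 + 14)**2 = (2 + 14)**2 = 16**2 = 256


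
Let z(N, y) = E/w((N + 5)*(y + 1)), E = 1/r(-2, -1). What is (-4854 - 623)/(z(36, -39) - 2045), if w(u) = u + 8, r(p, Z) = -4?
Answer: 33957400/12678999 ≈ 2.6782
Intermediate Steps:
w(u) = 8 + u
E = -¼ (E = 1/(-4) = -¼ ≈ -0.25000)
z(N, y) = -1/(4*(8 + (1 + y)*(5 + N))) (z(N, y) = -1/(4*(8 + (N + 5)*(y + 1))) = -1/(4*(8 + (5 + N)*(1 + y))) = -1/(4*(8 + (1 + y)*(5 + N))))
(-4854 - 623)/(z(36, -39) - 2045) = (-4854 - 623)/(-1/(52 + 4*36 + 20*(-39) + 4*36*(-39)) - 2045) = -5477/(-1/(52 + 144 - 780 - 5616) - 2045) = -5477/(-1/(-6200) - 2045) = -5477/(-1*(-1/6200) - 2045) = -5477/(1/6200 - 2045) = -5477/(-12678999/6200) = -5477*(-6200/12678999) = 33957400/12678999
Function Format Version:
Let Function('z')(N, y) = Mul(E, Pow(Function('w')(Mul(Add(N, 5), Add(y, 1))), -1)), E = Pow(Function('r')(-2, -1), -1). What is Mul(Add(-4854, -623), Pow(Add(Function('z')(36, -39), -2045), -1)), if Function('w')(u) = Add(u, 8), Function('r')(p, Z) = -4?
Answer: Rational(33957400, 12678999) ≈ 2.6782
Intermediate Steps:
Function('w')(u) = Add(8, u)
E = Rational(-1, 4) (E = Pow(-4, -1) = Rational(-1, 4) ≈ -0.25000)
Function('z')(N, y) = Mul(Rational(-1, 4), Pow(Add(8, Mul(Add(1, y), Add(5, N))), -1)) (Function('z')(N, y) = Mul(Rational(-1, 4), Pow(Add(8, Mul(Add(N, 5), Add(y, 1))), -1)) = Mul(Rational(-1, 4), Pow(Add(8, Mul(Add(5, N), Add(1, y))), -1)) = Mul(Rational(-1, 4), Pow(Add(8, Mul(Add(1, y), Add(5, N))), -1)))
Mul(Add(-4854, -623), Pow(Add(Function('z')(36, -39), -2045), -1)) = Mul(Add(-4854, -623), Pow(Add(Mul(-1, Pow(Add(52, Mul(4, 36), Mul(20, -39), Mul(4, 36, -39)), -1)), -2045), -1)) = Mul(-5477, Pow(Add(Mul(-1, Pow(Add(52, 144, -780, -5616), -1)), -2045), -1)) = Mul(-5477, Pow(Add(Mul(-1, Pow(-6200, -1)), -2045), -1)) = Mul(-5477, Pow(Add(Mul(-1, Rational(-1, 6200)), -2045), -1)) = Mul(-5477, Pow(Add(Rational(1, 6200), -2045), -1)) = Mul(-5477, Pow(Rational(-12678999, 6200), -1)) = Mul(-5477, Rational(-6200, 12678999)) = Rational(33957400, 12678999)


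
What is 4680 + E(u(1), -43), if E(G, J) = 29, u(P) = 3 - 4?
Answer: 4709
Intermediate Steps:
u(P) = -1
4680 + E(u(1), -43) = 4680 + 29 = 4709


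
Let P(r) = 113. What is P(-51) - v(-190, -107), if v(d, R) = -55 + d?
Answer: 358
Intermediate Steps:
P(-51) - v(-190, -107) = 113 - (-55 - 190) = 113 - 1*(-245) = 113 + 245 = 358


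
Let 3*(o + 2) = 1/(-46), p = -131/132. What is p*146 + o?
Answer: -37166/253 ≈ -146.90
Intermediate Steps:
p = -131/132 (p = -131*1/132 = -131/132 ≈ -0.99242)
o = -277/138 (o = -2 + (⅓)/(-46) = -2 + (⅓)*(-1/46) = -2 - 1/138 = -277/138 ≈ -2.0072)
p*146 + o = -131/132*146 - 277/138 = -9563/66 - 277/138 = -37166/253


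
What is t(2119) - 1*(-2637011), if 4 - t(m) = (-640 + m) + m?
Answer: 2633417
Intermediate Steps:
t(m) = 644 - 2*m (t(m) = 4 - ((-640 + m) + m) = 4 - (-640 + 2*m) = 4 + (640 - 2*m) = 644 - 2*m)
t(2119) - 1*(-2637011) = (644 - 2*2119) - 1*(-2637011) = (644 - 4238) + 2637011 = -3594 + 2637011 = 2633417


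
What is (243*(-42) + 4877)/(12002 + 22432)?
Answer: -5329/34434 ≈ -0.15476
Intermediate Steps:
(243*(-42) + 4877)/(12002 + 22432) = (-10206 + 4877)/34434 = -5329*1/34434 = -5329/34434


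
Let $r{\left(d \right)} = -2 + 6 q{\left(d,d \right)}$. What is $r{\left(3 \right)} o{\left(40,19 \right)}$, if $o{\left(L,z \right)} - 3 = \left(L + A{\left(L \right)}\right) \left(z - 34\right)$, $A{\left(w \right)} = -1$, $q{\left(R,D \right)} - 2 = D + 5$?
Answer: $-33756$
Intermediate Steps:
$q{\left(R,D \right)} = 7 + D$ ($q{\left(R,D \right)} = 2 + \left(D + 5\right) = 2 + \left(5 + D\right) = 7 + D$)
$r{\left(d \right)} = 40 + 6 d$ ($r{\left(d \right)} = -2 + 6 \left(7 + d\right) = -2 + \left(42 + 6 d\right) = 40 + 6 d$)
$o{\left(L,z \right)} = 3 + \left(-1 + L\right) \left(-34 + z\right)$ ($o{\left(L,z \right)} = 3 + \left(L - 1\right) \left(z - 34\right) = 3 + \left(-1 + L\right) \left(-34 + z\right)$)
$r{\left(3 \right)} o{\left(40,19 \right)} = \left(40 + 6 \cdot 3\right) \left(37 - 19 - 1360 + 40 \cdot 19\right) = \left(40 + 18\right) \left(37 - 19 - 1360 + 760\right) = 58 \left(-582\right) = -33756$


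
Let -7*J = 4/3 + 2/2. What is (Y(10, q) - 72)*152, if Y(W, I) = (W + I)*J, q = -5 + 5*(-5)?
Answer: -29792/3 ≈ -9930.7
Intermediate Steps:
J = -⅓ (J = -(4/3 + 2/2)/7 = -(4*(⅓) + 2*(½))/7 = -(4/3 + 1)/7 = -⅐*7/3 = -⅓ ≈ -0.33333)
q = -30 (q = -5 - 25 = -30)
Y(W, I) = -I/3 - W/3 (Y(W, I) = (W + I)*(-⅓) = (I + W)*(-⅓) = -I/3 - W/3)
(Y(10, q) - 72)*152 = ((-⅓*(-30) - ⅓*10) - 72)*152 = ((10 - 10/3) - 72)*152 = (20/3 - 72)*152 = -196/3*152 = -29792/3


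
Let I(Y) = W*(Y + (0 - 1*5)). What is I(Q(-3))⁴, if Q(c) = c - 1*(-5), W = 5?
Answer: 50625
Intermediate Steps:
Q(c) = 5 + c (Q(c) = c + 5 = 5 + c)
I(Y) = -25 + 5*Y (I(Y) = 5*(Y + (0 - 1*5)) = 5*(Y + (0 - 5)) = 5*(Y - 5) = 5*(-5 + Y) = -25 + 5*Y)
I(Q(-3))⁴ = (-25 + 5*(5 - 3))⁴ = (-25 + 5*2)⁴ = (-25 + 10)⁴ = (-15)⁴ = 50625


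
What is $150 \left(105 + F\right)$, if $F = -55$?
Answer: $7500$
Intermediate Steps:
$150 \left(105 + F\right) = 150 \left(105 - 55\right) = 150 \cdot 50 = 7500$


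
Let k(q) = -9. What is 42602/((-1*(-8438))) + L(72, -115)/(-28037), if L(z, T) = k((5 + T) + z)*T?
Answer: 25776064/5142961 ≈ 5.0119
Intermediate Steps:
L(z, T) = -9*T
42602/((-1*(-8438))) + L(72, -115)/(-28037) = 42602/((-1*(-8438))) - 9*(-115)/(-28037) = 42602/8438 + 1035*(-1/28037) = 42602*(1/8438) - 45/1219 = 21301/4219 - 45/1219 = 25776064/5142961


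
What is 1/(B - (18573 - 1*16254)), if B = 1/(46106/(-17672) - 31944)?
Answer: -282280237/654607878439 ≈ -0.00043122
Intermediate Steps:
B = -8836/282280237 (B = 1/(46106*(-1/17672) - 31944) = 1/(-23053/8836 - 31944) = 1/(-282280237/8836) = -8836/282280237 ≈ -3.1302e-5)
1/(B - (18573 - 1*16254)) = 1/(-8836/282280237 - (18573 - 1*16254)) = 1/(-8836/282280237 - (18573 - 16254)) = 1/(-8836/282280237 - 1*2319) = 1/(-8836/282280237 - 2319) = 1/(-654607878439/282280237) = -282280237/654607878439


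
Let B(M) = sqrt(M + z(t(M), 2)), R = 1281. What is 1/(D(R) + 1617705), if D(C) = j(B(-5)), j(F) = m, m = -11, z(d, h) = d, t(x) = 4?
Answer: 1/1617694 ≈ 6.1816e-7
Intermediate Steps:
B(M) = sqrt(4 + M) (B(M) = sqrt(M + 4) = sqrt(4 + M))
j(F) = -11
D(C) = -11
1/(D(R) + 1617705) = 1/(-11 + 1617705) = 1/1617694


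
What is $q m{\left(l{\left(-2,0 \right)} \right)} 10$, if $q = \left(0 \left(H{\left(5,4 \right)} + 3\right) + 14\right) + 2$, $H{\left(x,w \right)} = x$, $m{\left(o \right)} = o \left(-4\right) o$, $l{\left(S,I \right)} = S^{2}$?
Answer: $-10240$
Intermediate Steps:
$m{\left(o \right)} = - 4 o^{2}$ ($m{\left(o \right)} = - 4 o o = - 4 o^{2}$)
$q = 16$ ($q = \left(0 \left(5 + 3\right) + 14\right) + 2 = \left(0 \cdot 8 + 14\right) + 2 = \left(0 + 14\right) + 2 = 14 + 2 = 16$)
$q m{\left(l{\left(-2,0 \right)} \right)} 10 = 16 \left(- 4 \left(\left(-2\right)^{2}\right)^{2}\right) 10 = 16 \left(- 4 \cdot 4^{2}\right) 10 = 16 \left(\left(-4\right) 16\right) 10 = 16 \left(-64\right) 10 = \left(-1024\right) 10 = -10240$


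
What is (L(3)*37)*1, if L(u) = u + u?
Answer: 222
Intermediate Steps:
L(u) = 2*u
(L(3)*37)*1 = ((2*3)*37)*1 = (6*37)*1 = 222*1 = 222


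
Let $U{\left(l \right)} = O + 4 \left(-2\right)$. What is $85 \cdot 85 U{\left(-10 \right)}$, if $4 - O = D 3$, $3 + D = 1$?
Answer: $14450$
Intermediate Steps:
$D = -2$ ($D = -3 + 1 = -2$)
$O = 10$ ($O = 4 - \left(-2\right) 3 = 4 - -6 = 4 + 6 = 10$)
$U{\left(l \right)} = 2$ ($U{\left(l \right)} = 10 + 4 \left(-2\right) = 10 - 8 = 2$)
$85 \cdot 85 U{\left(-10 \right)} = 85 \cdot 85 \cdot 2 = 7225 \cdot 2 = 14450$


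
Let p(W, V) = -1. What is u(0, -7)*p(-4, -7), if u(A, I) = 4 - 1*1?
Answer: -3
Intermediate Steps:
u(A, I) = 3 (u(A, I) = 4 - 1 = 3)
u(0, -7)*p(-4, -7) = 3*(-1) = -3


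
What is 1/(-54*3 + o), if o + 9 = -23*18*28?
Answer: -1/11763 ≈ -8.5012e-5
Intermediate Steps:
o = -11601 (o = -9 - 23*18*28 = -9 - 414*28 = -9 - 11592 = -11601)
1/(-54*3 + o) = 1/(-54*3 - 11601) = 1/(-162 - 11601) = 1/(-11763) = -1/11763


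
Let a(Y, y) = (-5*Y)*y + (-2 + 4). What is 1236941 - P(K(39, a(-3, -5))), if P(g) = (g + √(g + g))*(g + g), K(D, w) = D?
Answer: 1233899 - 78*√78 ≈ 1.2332e+6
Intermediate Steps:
a(Y, y) = 2 - 5*Y*y (a(Y, y) = -5*Y*y + 2 = 2 - 5*Y*y)
P(g) = 2*g*(g + √2*√g) (P(g) = (g + √(2*g))*(2*g) = (g + √2*√g)*(2*g) = 2*g*(g + √2*√g))
1236941 - P(K(39, a(-3, -5))) = 1236941 - (2*39² + 2*√2*39^(3/2)) = 1236941 - (2*1521 + 2*√2*(39*√39)) = 1236941 - (3042 + 78*√78) = 1236941 + (-3042 - 78*√78) = 1233899 - 78*√78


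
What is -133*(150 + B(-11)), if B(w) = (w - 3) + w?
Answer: -16625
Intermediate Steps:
B(w) = -3 + 2*w (B(w) = (-3 + w) + w = -3 + 2*w)
-133*(150 + B(-11)) = -133*(150 + (-3 + 2*(-11))) = -133*(150 + (-3 - 22)) = -133*(150 - 25) = -133*125 = -16625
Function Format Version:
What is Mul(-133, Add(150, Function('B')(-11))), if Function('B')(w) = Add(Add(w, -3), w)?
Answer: -16625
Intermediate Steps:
Function('B')(w) = Add(-3, Mul(2, w)) (Function('B')(w) = Add(Add(-3, w), w) = Add(-3, Mul(2, w)))
Mul(-133, Add(150, Function('B')(-11))) = Mul(-133, Add(150, Add(-3, Mul(2, -11)))) = Mul(-133, Add(150, Add(-3, -22))) = Mul(-133, Add(150, -25)) = Mul(-133, 125) = -16625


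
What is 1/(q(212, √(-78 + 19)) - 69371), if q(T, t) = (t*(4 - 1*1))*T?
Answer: -69371/4836200905 - 636*I*√59/4836200905 ≈ -1.4344e-5 - 1.0101e-6*I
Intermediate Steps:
q(T, t) = 3*T*t (q(T, t) = (t*(4 - 1))*T = (t*3)*T = (3*t)*T = 3*T*t)
1/(q(212, √(-78 + 19)) - 69371) = 1/(3*212*√(-78 + 19) - 69371) = 1/(3*212*√(-59) - 69371) = 1/(3*212*(I*√59) - 69371) = 1/(636*I*√59 - 69371) = 1/(-69371 + 636*I*√59)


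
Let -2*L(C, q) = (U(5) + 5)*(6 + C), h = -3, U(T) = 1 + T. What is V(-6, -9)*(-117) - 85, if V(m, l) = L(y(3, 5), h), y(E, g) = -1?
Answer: 6265/2 ≈ 3132.5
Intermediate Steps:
L(C, q) = -33 - 11*C/2 (L(C, q) = -((1 + 5) + 5)*(6 + C)/2 = -(6 + 5)*(6 + C)/2 = -11*(6 + C)/2 = -(66 + 11*C)/2 = -33 - 11*C/2)
V(m, l) = -55/2 (V(m, l) = -33 - 11/2*(-1) = -33 + 11/2 = -55/2)
V(-6, -9)*(-117) - 85 = -55/2*(-117) - 85 = 6435/2 - 85 = 6265/2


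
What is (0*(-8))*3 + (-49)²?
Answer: 2401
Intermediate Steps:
(0*(-8))*3 + (-49)² = 0*3 + 2401 = 0 + 2401 = 2401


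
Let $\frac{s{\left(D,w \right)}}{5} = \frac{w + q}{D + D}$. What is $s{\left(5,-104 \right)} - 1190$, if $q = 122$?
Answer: $-1181$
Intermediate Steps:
$s{\left(D,w \right)} = \frac{5 \left(122 + w\right)}{2 D}$ ($s{\left(D,w \right)} = 5 \frac{w + 122}{D + D} = 5 \frac{122 + w}{2 D} = \frac{5 \left(122 + w\right)}{2 D}$)
$s{\left(5,-104 \right)} - 1190 = \frac{5 \left(122 - 104\right)}{2 \cdot 5} - 1190 = \frac{5}{2} \cdot \frac{1}{5} \cdot 18 - 1190 = 9 - 1190 = -1181$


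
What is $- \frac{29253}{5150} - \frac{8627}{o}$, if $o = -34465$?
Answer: $- \frac{192755119}{35498950} \approx -5.4299$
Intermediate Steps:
$- \frac{29253}{5150} - \frac{8627}{o} = - \frac{29253}{5150} - \frac{8627}{-34465} = \left(-29253\right) \frac{1}{5150} - - \frac{8627}{34465} = - \frac{29253}{5150} + \frac{8627}{34465} = - \frac{192755119}{35498950}$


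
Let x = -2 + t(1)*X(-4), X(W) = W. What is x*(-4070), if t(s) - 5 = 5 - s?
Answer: 154660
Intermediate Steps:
t(s) = 10 - s (t(s) = 5 + (5 - s) = 10 - s)
x = -38 (x = -2 + (10 - 1*1)*(-4) = -2 + (10 - 1)*(-4) = -2 + 9*(-4) = -2 - 36 = -38)
x*(-4070) = -38*(-4070) = 154660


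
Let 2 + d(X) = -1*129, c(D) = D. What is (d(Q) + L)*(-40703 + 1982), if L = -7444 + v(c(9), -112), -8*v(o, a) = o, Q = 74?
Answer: 2346841089/8 ≈ 2.9336e+8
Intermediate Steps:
v(o, a) = -o/8
d(X) = -131 (d(X) = -2 - 1*129 = -2 - 129 = -131)
L = -59561/8 (L = -7444 - ⅛*9 = -7444 - 9/8 = -59561/8 ≈ -7445.1)
(d(Q) + L)*(-40703 + 1982) = (-131 - 59561/8)*(-40703 + 1982) = -60609/8*(-38721) = 2346841089/8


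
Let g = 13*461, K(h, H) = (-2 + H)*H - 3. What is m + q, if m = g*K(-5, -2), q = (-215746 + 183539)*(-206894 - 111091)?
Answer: 10241372860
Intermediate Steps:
K(h, H) = -3 + H*(-2 + H) (K(h, H) = H*(-2 + H) - 3 = -3 + H*(-2 + H))
q = 10241342895 (q = -32207*(-317985) = 10241342895)
g = 5993
m = 29965 (m = 5993*(-3 + (-2)**2 - 2*(-2)) = 5993*(-3 + 4 + 4) = 5993*5 = 29965)
m + q = 29965 + 10241342895 = 10241372860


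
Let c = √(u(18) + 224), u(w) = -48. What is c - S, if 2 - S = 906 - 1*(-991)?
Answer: 1895 + 4*√11 ≈ 1908.3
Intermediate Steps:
S = -1895 (S = 2 - (906 - 1*(-991)) = 2 - (906 + 991) = 2 - 1*1897 = 2 - 1897 = -1895)
c = 4*√11 (c = √(-48 + 224) = √176 = 4*√11 ≈ 13.266)
c - S = 4*√11 - 1*(-1895) = 4*√11 + 1895 = 1895 + 4*√11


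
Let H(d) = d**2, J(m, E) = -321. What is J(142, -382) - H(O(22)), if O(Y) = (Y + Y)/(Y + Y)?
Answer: -322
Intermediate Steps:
O(Y) = 1 (O(Y) = (2*Y)/((2*Y)) = (2*Y)*(1/(2*Y)) = 1)
J(142, -382) - H(O(22)) = -321 - 1*1**2 = -321 - 1*1 = -321 - 1 = -322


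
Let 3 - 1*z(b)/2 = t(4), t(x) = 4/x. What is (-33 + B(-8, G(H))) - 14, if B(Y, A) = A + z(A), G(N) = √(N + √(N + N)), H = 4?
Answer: -43 + √(4 + 2*√2) ≈ -40.387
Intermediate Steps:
z(b) = 4 (z(b) = 6 - 8/4 = 6 - 2*1 = 6 - 2 = 4)
G(N) = √(N + √2*√N) (G(N) = √(N + √(2*N)) = √(N + √2*√N))
B(Y, A) = 4 + A (B(Y, A) = A + 4 = 4 + A)
(-33 + B(-8, G(H))) - 14 = (-33 + (4 + √(4 + √2*√4))) - 14 = (-33 + (4 + √(4 + √2*2))) - 14 = (-33 + (4 + √(4 + 2*√2))) - 14 = (-29 + √(4 + 2*√2)) - 14 = -43 + √(4 + 2*√2)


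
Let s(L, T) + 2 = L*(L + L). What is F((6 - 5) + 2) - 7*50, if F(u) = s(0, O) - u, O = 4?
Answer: -355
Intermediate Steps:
s(L, T) = -2 + 2*L² (s(L, T) = -2 + L*(L + L) = -2 + L*(2*L) = -2 + 2*L²)
F(u) = -2 - u (F(u) = (-2 + 2*0²) - u = (-2 + 2*0) - u = (-2 + 0) - u = -2 - u)
F((6 - 5) + 2) - 7*50 = (-2 - ((6 - 5) + 2)) - 7*50 = (-2 - (1 + 2)) - 350 = (-2 - 1*3) - 350 = (-2 - 3) - 350 = -5 - 350 = -355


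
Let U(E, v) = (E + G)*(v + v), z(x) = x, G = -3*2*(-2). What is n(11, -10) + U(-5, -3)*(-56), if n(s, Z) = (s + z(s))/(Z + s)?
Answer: 2374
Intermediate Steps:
G = 12 (G = -6*(-2) = 12)
U(E, v) = 2*v*(12 + E) (U(E, v) = (E + 12)*(v + v) = (12 + E)*(2*v) = 2*v*(12 + E))
n(s, Z) = 2*s/(Z + s) (n(s, Z) = (s + s)/(Z + s) = (2*s)/(Z + s) = 2*s/(Z + s))
n(11, -10) + U(-5, -3)*(-56) = 2*11/(-10 + 11) + (2*(-3)*(12 - 5))*(-56) = 2*11/1 + (2*(-3)*7)*(-56) = 2*11*1 - 42*(-56) = 22 + 2352 = 2374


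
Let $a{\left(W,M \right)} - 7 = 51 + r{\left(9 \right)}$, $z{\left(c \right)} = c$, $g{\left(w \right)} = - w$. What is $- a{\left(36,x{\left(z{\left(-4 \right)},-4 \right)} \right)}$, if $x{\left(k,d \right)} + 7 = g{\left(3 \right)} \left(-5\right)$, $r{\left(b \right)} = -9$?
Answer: $-49$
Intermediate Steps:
$x{\left(k,d \right)} = 8$ ($x{\left(k,d \right)} = -7 + \left(-1\right) 3 \left(-5\right) = -7 - -15 = -7 + 15 = 8$)
$a{\left(W,M \right)} = 49$ ($a{\left(W,M \right)} = 7 + \left(51 - 9\right) = 7 + 42 = 49$)
$- a{\left(36,x{\left(z{\left(-4 \right)},-4 \right)} \right)} = \left(-1\right) 49 = -49$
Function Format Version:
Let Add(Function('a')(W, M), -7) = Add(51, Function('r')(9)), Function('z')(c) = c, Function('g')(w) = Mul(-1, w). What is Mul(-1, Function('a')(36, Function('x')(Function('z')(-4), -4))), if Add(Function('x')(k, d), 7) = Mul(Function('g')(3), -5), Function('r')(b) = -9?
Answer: -49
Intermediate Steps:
Function('x')(k, d) = 8 (Function('x')(k, d) = Add(-7, Mul(Mul(-1, 3), -5)) = Add(-7, Mul(-3, -5)) = Add(-7, 15) = 8)
Function('a')(W, M) = 49 (Function('a')(W, M) = Add(7, Add(51, -9)) = Add(7, 42) = 49)
Mul(-1, Function('a')(36, Function('x')(Function('z')(-4), -4))) = Mul(-1, 49) = -49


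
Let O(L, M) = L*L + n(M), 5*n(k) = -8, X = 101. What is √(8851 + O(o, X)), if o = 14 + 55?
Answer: 2*√85065/5 ≈ 116.66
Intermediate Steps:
n(k) = -8/5 (n(k) = (⅕)*(-8) = -8/5)
o = 69
O(L, M) = -8/5 + L² (O(L, M) = L*L - 8/5 = L² - 8/5 = -8/5 + L²)
√(8851 + O(o, X)) = √(8851 + (-8/5 + 69²)) = √(8851 + (-8/5 + 4761)) = √(8851 + 23797/5) = √(68052/5) = 2*√85065/5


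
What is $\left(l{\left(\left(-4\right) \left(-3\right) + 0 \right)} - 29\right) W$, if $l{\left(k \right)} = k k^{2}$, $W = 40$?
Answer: $67960$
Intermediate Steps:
$l{\left(k \right)} = k^{3}$
$\left(l{\left(\left(-4\right) \left(-3\right) + 0 \right)} - 29\right) W = \left(\left(\left(-4\right) \left(-3\right) + 0\right)^{3} - 29\right) 40 = \left(\left(12 + 0\right)^{3} - 29\right) 40 = \left(12^{3} - 29\right) 40 = \left(1728 - 29\right) 40 = 1699 \cdot 40 = 67960$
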